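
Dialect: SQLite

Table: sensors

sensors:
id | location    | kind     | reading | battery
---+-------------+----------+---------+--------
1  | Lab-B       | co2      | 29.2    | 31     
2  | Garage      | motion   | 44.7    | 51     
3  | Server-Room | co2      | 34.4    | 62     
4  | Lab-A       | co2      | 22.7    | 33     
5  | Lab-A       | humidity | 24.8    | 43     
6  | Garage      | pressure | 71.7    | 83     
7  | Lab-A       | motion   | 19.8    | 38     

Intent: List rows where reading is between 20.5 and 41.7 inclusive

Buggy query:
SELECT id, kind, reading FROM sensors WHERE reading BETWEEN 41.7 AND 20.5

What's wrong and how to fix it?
Bug: The bounds are reversed; BETWEEN a AND b requires a <= b to match anything

Fix: Swap the bounds so the smaller value comes first

Corrected query:
SELECT id, kind, reading FROM sensors WHERE reading BETWEEN 20.5 AND 41.7

Result:
id | kind     | reading
---+----------+--------
1  | co2      | 29.2   
3  | co2      | 34.4   
4  | co2      | 22.7   
5  | humidity | 24.8   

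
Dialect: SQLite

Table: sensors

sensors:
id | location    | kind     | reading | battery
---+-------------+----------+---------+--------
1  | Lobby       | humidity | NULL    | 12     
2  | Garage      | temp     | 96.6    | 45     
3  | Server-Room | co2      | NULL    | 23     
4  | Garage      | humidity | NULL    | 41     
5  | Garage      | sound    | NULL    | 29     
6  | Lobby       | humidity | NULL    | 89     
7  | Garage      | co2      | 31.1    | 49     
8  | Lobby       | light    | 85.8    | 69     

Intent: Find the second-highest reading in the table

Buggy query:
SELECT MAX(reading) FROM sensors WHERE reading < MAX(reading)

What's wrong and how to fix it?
Bug: The inner MAX is an aggregate inside WHERE, which is not allowed

Fix: Put the inner MAX in a scalar subquery

Corrected query:
SELECT MAX(reading) FROM sensors WHERE reading < (SELECT MAX(reading) FROM sensors)

Result:
MAX(reading)
------------
85.8        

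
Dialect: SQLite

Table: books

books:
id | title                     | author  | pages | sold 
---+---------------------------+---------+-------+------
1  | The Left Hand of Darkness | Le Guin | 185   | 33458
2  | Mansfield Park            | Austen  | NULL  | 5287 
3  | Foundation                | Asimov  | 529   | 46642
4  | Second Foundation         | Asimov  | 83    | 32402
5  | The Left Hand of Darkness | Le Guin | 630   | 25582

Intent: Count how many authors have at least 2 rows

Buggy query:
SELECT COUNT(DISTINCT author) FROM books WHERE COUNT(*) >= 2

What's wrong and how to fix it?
Bug: WHERE filters individual rows, not groups, so a group-level COUNT is invalid there

Fix: Group first with HAVING COUNT(*) >= 2, then COUNT the resulting groups

Corrected query:
SELECT COUNT(*) FROM (SELECT author FROM books GROUP BY author HAVING COUNT(*) >= 2)

Result:
COUNT(*)
--------
2       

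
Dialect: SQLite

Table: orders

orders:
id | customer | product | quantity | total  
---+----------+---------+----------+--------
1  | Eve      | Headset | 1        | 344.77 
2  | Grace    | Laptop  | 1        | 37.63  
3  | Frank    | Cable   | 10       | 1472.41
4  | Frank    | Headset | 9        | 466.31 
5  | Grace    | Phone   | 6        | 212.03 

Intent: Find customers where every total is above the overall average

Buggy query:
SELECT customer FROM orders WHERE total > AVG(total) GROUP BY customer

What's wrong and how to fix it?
Bug: AVG() is an aggregate; it can't sit directly in WHERE

Fix: Compute the overall average in a scalar subquery and compare each group's MIN against it in HAVING

Corrected query:
SELECT customer FROM orders GROUP BY customer HAVING MIN(total) > (SELECT AVG(total) FROM orders)

Result:
(no rows)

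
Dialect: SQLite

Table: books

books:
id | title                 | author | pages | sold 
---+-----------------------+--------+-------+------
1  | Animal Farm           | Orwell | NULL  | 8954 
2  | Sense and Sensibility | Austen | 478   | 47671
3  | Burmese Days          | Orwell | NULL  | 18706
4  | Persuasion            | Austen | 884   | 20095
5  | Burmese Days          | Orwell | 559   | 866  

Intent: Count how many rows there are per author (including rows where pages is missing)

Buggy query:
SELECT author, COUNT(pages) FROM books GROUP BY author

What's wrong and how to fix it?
Bug: COUNT(pages) skips NULLs, so groups with missing pages are undercounted

Fix: Use COUNT(*) to count all rows regardless of NULL

Corrected query:
SELECT author, COUNT(*) FROM books GROUP BY author

Result:
author | COUNT(*)
-------+---------
Austen | 2       
Orwell | 3       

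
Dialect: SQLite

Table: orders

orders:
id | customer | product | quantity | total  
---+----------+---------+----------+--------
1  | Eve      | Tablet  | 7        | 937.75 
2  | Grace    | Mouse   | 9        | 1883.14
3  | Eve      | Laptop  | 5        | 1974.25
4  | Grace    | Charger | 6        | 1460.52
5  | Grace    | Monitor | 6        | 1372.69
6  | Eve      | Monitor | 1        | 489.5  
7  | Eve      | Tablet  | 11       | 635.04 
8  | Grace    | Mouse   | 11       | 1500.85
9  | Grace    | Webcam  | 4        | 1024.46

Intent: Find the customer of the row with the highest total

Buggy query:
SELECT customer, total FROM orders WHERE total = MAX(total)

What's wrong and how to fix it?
Bug: MAX(total) is an aggregate and cannot be used directly in WHERE

Fix: Wrap MAX in a scalar subquery so WHERE compares against a single value

Corrected query:
SELECT customer, total FROM orders WHERE total = (SELECT MAX(total) FROM orders)

Result:
customer | total  
---------+--------
Eve      | 1974.25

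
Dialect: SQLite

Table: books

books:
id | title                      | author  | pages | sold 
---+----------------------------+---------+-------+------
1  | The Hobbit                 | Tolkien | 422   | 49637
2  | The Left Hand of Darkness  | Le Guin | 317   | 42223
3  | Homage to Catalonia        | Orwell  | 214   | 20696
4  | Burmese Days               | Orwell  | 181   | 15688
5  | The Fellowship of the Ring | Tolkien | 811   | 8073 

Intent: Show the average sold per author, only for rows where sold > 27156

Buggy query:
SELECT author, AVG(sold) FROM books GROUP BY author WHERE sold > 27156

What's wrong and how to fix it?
Bug: WHERE cannot follow GROUP BY

Fix: Move the WHERE clause before GROUP BY

Corrected query:
SELECT author, AVG(sold) FROM books WHERE sold > 27156 GROUP BY author

Result:
author  | AVG(sold)
--------+----------
Le Guin | 42223    
Tolkien | 49637    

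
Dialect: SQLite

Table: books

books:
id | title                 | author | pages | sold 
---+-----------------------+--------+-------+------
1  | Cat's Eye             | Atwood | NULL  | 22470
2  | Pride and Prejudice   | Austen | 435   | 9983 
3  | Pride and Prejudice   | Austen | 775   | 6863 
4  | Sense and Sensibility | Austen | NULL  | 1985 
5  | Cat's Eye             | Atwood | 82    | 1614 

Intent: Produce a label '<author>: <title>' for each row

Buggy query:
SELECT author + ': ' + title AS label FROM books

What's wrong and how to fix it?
Bug: SQLite uses || for string concatenation; + coerces text to numbers (yielding 0)

Fix: Use the || operator for string concatenation

Corrected query:
SELECT author || ': ' || title AS label FROM books

Result:
label                        
-----------------------------
Atwood: Cat's Eye            
Austen: Pride and Prejudice  
Austen: Pride and Prejudice  
Austen: Sense and Sensibility
Atwood: Cat's Eye            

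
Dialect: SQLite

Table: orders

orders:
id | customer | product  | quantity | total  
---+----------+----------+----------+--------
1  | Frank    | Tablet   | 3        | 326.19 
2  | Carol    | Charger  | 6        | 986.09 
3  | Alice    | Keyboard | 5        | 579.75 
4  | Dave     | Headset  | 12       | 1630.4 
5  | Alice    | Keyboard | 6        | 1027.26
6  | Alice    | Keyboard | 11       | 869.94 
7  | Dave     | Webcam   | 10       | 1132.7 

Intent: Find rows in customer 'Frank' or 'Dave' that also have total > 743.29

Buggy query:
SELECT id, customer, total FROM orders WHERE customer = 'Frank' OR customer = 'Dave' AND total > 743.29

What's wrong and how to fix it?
Bug: Without parentheses, AND is evaluated before OR, so the total filter only applies to the 'Dave' branch

Fix: Add parentheses around the OR so the AND applies to both alternatives

Corrected query:
SELECT id, customer, total FROM orders WHERE (customer = 'Frank' OR customer = 'Dave') AND total > 743.29

Result:
id | customer | total 
---+----------+-------
4  | Dave     | 1630.4
7  | Dave     | 1132.7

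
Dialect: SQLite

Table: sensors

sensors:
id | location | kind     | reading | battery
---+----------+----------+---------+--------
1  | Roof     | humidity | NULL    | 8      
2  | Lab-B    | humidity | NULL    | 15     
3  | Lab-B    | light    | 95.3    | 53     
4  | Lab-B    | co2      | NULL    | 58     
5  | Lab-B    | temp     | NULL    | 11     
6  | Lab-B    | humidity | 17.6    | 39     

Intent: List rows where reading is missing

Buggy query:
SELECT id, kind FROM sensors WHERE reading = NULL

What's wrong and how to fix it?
Bug: '= NULL' is always unknown in SQL three-valued logic, so no rows match

Fix: Replace '= NULL' with 'IS NULL'

Corrected query:
SELECT id, kind FROM sensors WHERE reading IS NULL

Result:
id | kind    
---+---------
1  | humidity
2  | humidity
4  | co2     
5  | temp    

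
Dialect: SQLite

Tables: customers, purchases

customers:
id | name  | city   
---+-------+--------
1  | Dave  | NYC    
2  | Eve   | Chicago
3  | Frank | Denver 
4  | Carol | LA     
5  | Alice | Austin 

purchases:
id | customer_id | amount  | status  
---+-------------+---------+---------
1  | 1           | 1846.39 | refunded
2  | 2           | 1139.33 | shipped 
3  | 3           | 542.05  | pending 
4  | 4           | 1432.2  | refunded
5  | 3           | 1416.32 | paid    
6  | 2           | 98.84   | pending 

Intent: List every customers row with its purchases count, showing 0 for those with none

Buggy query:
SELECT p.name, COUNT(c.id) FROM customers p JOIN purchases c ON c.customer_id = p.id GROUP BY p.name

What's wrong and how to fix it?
Bug: INNER JOIN drops customers rows that have no matching purchases rows

Fix: Switch to LEFT JOIN to retain unmatched parent rows

Corrected query:
SELECT p.name, COUNT(c.id) FROM customers p LEFT JOIN purchases c ON c.customer_id = p.id GROUP BY p.name

Result:
name  | COUNT(c.id)
------+------------
Alice | 0          
Carol | 1          
Dave  | 1          
Eve   | 2          
Frank | 2          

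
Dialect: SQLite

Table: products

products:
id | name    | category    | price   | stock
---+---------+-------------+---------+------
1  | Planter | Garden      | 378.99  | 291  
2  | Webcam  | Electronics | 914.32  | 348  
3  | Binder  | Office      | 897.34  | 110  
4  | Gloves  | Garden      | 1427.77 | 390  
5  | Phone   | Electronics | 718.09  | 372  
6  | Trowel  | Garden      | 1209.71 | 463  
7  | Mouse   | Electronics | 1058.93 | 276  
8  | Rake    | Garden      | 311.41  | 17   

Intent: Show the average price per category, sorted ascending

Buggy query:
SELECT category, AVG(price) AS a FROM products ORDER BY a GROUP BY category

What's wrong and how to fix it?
Bug: ORDER BY appears before GROUP BY; SQL clause order requires GROUP BY first

Fix: Reorder: SELECT … FROM … GROUP BY … ORDER BY …

Corrected query:
SELECT category, AVG(price) AS a FROM products GROUP BY category ORDER BY a

Result:
category    | a         
------------+-----------
Garden      | 831.97    
Electronics | 897.113333
Office      | 897.34    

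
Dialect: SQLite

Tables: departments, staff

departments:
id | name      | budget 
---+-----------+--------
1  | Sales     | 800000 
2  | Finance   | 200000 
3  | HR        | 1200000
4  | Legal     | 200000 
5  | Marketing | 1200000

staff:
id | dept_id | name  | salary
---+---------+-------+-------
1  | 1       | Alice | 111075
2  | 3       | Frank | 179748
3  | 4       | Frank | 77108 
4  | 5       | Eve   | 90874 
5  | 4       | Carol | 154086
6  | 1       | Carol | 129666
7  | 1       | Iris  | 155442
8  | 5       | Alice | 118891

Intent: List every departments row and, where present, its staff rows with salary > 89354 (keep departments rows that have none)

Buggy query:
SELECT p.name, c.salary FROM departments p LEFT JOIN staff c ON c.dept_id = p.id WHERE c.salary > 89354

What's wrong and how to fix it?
Bug: Filtering c.salary in WHERE discards the NULL rows produced by LEFT JOIN, turning it into an inner join

Fix: Put 'c.salary > 89354' in the JOIN's ON clause instead of WHERE

Corrected query:
SELECT p.name, c.salary FROM departments p LEFT JOIN staff c ON c.dept_id = p.id AND c.salary > 89354

Result:
name      | salary
----------+-------
Sales     | 111075
Sales     | 129666
Sales     | 155442
Finance   | NULL  
HR        | 179748
Legal     | 154086
Marketing | 90874 
Marketing | 118891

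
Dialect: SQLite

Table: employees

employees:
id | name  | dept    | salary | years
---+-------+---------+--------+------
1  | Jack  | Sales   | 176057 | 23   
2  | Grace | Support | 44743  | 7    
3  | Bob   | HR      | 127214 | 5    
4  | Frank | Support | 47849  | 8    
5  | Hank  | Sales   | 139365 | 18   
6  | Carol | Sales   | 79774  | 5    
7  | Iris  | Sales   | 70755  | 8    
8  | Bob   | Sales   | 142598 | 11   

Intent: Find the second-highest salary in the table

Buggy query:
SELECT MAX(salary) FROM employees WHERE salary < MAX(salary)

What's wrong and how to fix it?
Bug: MAX(salary) on the right of the comparison is an aggregate-in-WHERE error

Fix: Put the inner MAX in a scalar subquery

Corrected query:
SELECT MAX(salary) FROM employees WHERE salary < (SELECT MAX(salary) FROM employees)

Result:
MAX(salary)
-----------
142598     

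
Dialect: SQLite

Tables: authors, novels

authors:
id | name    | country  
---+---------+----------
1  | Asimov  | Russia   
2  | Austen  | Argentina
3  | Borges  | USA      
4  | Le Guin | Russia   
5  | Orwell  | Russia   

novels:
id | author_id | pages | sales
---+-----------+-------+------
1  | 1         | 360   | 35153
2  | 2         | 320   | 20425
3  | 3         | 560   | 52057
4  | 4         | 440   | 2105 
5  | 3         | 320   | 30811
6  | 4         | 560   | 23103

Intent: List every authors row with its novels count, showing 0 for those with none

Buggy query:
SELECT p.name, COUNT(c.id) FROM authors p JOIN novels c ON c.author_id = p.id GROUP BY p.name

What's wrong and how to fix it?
Bug: An inner join excludes parents with zero children

Fix: Switch to LEFT JOIN to retain unmatched parent rows

Corrected query:
SELECT p.name, COUNT(c.id) FROM authors p LEFT JOIN novels c ON c.author_id = p.id GROUP BY p.name

Result:
name    | COUNT(c.id)
--------+------------
Asimov  | 1          
Austen  | 1          
Borges  | 2          
Le Guin | 2          
Orwell  | 0          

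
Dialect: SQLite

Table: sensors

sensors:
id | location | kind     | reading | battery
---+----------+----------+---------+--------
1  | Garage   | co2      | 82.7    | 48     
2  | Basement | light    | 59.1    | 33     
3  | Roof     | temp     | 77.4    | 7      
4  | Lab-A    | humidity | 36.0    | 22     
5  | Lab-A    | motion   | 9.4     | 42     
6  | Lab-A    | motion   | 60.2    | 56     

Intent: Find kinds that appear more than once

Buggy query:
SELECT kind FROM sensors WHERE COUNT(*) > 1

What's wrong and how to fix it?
Bug: WHERE can't reference COUNT(*); aggregates are computed after WHERE

Fix: Group first, then use HAVING for the count condition

Corrected query:
SELECT kind FROM sensors GROUP BY kind HAVING COUNT(*) > 1

Result:
kind  
------
motion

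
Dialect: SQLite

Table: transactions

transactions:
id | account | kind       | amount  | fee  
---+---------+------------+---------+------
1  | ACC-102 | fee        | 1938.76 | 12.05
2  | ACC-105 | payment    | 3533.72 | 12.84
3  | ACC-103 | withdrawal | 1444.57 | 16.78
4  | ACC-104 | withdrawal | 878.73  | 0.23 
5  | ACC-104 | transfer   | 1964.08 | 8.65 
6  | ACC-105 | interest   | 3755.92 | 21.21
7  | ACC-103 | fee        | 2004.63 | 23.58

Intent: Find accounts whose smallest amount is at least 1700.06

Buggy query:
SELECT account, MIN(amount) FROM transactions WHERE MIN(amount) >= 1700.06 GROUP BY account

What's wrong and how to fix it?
Bug: Aggregates like MIN are computed per group after WHERE runs

Fix: Use HAVING for the per-group MIN condition

Corrected query:
SELECT account, MIN(amount) FROM transactions GROUP BY account HAVING MIN(amount) >= 1700.06

Result:
account | MIN(amount)
--------+------------
ACC-102 | 1938.76    
ACC-105 | 3533.72    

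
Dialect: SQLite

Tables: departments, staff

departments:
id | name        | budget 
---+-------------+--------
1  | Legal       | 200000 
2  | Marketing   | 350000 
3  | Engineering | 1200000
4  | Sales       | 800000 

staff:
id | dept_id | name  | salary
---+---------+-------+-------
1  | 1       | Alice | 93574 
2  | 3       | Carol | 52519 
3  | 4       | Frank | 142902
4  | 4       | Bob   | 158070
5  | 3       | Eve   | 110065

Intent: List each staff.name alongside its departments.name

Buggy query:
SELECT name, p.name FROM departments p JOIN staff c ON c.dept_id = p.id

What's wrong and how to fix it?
Bug: 'name' exists in both joined tables, so the database can't tell which one is meant

Fix: Qualify the column with its table alias (c.name)

Corrected query:
SELECT c.name, p.name FROM departments p JOIN staff c ON c.dept_id = p.id

Result:
name  | name       
------+------------
Alice | Legal      
Carol | Engineering
Frank | Sales      
Bob   | Sales      
Eve   | Engineering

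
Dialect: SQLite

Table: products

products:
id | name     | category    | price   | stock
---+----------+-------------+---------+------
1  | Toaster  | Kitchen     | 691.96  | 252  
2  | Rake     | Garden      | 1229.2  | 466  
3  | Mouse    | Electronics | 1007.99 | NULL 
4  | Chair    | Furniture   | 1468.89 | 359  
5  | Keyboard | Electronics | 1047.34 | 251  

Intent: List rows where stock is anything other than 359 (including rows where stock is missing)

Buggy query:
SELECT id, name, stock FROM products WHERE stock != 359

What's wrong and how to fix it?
Bug: Inequality against NULL is unknown, not true; rows with NULL are dropped

Fix: Add an explicit OR stock IS NULL to include the missing-value rows

Corrected query:
SELECT id, name, stock FROM products WHERE stock != 359 OR stock IS NULL

Result:
id | name     | stock
---+----------+------
1  | Toaster  | 252  
2  | Rake     | 466  
3  | Mouse    | NULL 
5  | Keyboard | 251  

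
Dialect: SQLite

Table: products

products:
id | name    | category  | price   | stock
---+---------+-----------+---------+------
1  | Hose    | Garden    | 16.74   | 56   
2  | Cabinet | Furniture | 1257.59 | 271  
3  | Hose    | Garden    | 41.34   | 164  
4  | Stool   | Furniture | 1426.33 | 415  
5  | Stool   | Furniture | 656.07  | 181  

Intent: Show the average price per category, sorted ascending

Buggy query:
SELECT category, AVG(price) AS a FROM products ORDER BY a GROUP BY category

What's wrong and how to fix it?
Bug: ORDER BY appears before GROUP BY; SQL clause order requires GROUP BY first

Fix: Move ORDER BY to the end, after GROUP BY

Corrected query:
SELECT category, AVG(price) AS a FROM products GROUP BY category ORDER BY a

Result:
category  | a      
----------+--------
Garden    | 29.04  
Furniture | 1113.33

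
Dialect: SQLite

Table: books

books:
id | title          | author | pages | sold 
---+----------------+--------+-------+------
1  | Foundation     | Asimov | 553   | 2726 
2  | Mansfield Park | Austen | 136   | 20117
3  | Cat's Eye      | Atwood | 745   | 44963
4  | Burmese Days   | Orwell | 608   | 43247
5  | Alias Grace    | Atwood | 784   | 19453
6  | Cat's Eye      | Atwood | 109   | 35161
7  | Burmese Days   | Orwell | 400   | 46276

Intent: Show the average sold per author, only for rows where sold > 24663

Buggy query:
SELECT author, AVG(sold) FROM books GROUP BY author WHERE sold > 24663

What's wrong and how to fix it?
Bug: Row-level WHERE must come before GROUP BY in the clause order

Fix: Move the WHERE clause before GROUP BY

Corrected query:
SELECT author, AVG(sold) FROM books WHERE sold > 24663 GROUP BY author

Result:
author | AVG(sold)
-------+----------
Atwood | 40062    
Orwell | 44761.5  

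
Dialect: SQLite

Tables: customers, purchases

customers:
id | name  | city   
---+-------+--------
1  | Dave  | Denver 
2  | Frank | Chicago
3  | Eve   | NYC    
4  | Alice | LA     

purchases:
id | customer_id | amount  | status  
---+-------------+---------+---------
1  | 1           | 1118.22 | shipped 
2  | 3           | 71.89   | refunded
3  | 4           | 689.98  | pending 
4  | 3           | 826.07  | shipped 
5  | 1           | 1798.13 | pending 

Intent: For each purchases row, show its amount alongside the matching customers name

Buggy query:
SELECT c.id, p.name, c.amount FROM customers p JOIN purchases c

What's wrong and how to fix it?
Bug: JOIN with no ON clause produces a cartesian product; every purchases row pairs with every customers row

Fix: Add ON c.customer_id = p.id to the JOIN

Corrected query:
SELECT c.id, p.name, c.amount FROM customers p JOIN purchases c ON c.customer_id = p.id

Result:
id | name  | amount 
---+-------+--------
1  | Dave  | 1118.22
2  | Eve   | 71.89  
3  | Alice | 689.98 
4  | Eve   | 826.07 
5  | Dave  | 1798.13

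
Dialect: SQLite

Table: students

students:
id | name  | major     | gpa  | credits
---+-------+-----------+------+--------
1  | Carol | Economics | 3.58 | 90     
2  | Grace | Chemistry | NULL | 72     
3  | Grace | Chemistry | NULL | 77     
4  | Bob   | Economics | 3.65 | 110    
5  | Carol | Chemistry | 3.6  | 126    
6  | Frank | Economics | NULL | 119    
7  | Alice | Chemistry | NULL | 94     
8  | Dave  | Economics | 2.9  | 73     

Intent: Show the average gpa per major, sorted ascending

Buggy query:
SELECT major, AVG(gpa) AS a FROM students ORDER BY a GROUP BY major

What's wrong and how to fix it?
Bug: GROUP BY must precede ORDER BY

Fix: Move ORDER BY to the end, after GROUP BY

Corrected query:
SELECT major, AVG(gpa) AS a FROM students GROUP BY major ORDER BY a

Result:
major     | a       
----------+---------
Economics | 3.376667
Chemistry | 3.6     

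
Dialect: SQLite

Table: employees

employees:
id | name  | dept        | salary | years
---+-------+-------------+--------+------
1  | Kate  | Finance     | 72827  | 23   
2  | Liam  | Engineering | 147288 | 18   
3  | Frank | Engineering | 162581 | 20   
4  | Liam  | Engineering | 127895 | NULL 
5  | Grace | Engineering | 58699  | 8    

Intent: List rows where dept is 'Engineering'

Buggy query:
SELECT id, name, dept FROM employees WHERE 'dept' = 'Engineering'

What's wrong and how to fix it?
Bug: 'dept' in single quotes is a string literal, not the column; the comparison is literal-vs-literal and never true

Fix: Reference the column as dept without single quotes

Corrected query:
SELECT id, name, dept FROM employees WHERE dept = 'Engineering'

Result:
id | name  | dept       
---+-------+------------
2  | Liam  | Engineering
3  | Frank | Engineering
4  | Liam  | Engineering
5  | Grace | Engineering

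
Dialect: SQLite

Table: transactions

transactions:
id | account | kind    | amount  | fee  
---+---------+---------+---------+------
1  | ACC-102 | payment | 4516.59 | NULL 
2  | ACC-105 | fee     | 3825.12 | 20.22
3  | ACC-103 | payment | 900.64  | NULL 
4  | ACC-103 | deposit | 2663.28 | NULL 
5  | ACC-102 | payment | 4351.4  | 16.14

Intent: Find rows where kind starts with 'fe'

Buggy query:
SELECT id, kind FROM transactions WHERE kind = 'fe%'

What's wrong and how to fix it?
Bug: Wildcards only work with LIKE; '=' treats '%' as a literal character

Fix: Use LIKE for wildcard pattern matching

Corrected query:
SELECT id, kind FROM transactions WHERE kind LIKE 'fe%'

Result:
id | kind
---+-----
2  | fee 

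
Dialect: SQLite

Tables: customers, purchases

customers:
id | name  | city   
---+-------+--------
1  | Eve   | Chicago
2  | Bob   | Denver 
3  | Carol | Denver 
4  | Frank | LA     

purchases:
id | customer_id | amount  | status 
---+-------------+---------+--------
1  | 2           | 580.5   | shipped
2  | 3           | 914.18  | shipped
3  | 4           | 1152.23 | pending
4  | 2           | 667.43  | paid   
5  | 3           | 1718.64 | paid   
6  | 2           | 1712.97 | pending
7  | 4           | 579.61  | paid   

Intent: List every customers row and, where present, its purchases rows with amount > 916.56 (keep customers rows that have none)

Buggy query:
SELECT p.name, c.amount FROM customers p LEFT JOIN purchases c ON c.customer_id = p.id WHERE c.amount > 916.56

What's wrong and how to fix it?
Bug: A WHERE condition on the right-hand table after LEFT JOIN drops unmatched parents

Fix: Move the right-table condition into the ON clause so unmatched parents are kept

Corrected query:
SELECT p.name, c.amount FROM customers p LEFT JOIN purchases c ON c.customer_id = p.id AND c.amount > 916.56

Result:
name  | amount 
------+--------
Eve   | NULL   
Bob   | 1712.97
Carol | 1718.64
Frank | 1152.23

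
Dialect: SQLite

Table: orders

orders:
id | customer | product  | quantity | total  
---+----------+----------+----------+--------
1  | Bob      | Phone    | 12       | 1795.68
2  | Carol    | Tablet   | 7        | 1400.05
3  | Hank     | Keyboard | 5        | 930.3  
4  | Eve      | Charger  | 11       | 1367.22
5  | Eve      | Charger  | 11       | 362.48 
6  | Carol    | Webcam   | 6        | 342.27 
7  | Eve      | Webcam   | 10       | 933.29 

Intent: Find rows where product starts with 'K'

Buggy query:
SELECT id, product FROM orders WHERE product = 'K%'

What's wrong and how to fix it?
Bug: Wildcards only work with LIKE; '=' treats '%' as a literal character

Fix: Use LIKE for wildcard pattern matching

Corrected query:
SELECT id, product FROM orders WHERE product LIKE 'K%'

Result:
id | product 
---+---------
3  | Keyboard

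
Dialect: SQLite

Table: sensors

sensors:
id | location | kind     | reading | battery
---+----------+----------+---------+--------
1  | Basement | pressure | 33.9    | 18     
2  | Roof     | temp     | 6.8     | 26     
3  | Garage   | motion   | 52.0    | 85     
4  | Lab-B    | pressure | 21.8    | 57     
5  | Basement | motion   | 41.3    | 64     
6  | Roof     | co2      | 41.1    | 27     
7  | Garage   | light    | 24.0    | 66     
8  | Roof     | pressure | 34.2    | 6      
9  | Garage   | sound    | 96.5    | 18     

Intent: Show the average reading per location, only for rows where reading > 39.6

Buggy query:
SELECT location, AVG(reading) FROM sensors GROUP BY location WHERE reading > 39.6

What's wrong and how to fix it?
Bug: WHERE cannot follow GROUP BY

Fix: Move the WHERE clause before GROUP BY

Corrected query:
SELECT location, AVG(reading) FROM sensors WHERE reading > 39.6 GROUP BY location

Result:
location | AVG(reading)
---------+-------------
Basement | 41.3        
Garage   | 74.25       
Roof     | 41.1        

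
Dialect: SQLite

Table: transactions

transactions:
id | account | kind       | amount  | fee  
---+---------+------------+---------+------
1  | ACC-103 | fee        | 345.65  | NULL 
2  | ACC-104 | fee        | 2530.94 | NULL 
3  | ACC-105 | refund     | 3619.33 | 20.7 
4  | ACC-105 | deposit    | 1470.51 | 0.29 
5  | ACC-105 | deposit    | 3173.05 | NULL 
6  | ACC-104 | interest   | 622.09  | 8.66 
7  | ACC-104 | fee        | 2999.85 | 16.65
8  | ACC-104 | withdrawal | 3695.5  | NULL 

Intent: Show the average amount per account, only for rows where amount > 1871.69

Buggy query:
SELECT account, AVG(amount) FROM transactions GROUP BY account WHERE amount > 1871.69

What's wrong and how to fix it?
Bug: Row-level WHERE must come before GROUP BY in the clause order

Fix: Move the WHERE clause before GROUP BY

Corrected query:
SELECT account, AVG(amount) FROM transactions WHERE amount > 1871.69 GROUP BY account

Result:
account | AVG(amount)
--------+------------
ACC-104 | 3075.43    
ACC-105 | 3396.19    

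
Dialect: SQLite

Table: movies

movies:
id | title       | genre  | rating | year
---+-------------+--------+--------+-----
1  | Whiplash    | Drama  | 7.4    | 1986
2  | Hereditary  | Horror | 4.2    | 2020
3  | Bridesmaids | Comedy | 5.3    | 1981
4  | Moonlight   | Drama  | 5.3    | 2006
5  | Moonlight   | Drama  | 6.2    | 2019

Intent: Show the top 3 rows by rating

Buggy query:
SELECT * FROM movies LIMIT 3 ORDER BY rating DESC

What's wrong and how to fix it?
Bug: LIMIT must come after ORDER BY

Fix: Sort with ORDER BY, then apply LIMIT

Corrected query:
SELECT * FROM movies ORDER BY rating DESC LIMIT 3

Result:
id | title       | genre  | rating | year
---+-------------+--------+--------+-----
1  | Whiplash    | Drama  | 7.4    | 1986
5  | Moonlight   | Drama  | 6.2    | 2019
3  | Bridesmaids | Comedy | 5.3    | 1981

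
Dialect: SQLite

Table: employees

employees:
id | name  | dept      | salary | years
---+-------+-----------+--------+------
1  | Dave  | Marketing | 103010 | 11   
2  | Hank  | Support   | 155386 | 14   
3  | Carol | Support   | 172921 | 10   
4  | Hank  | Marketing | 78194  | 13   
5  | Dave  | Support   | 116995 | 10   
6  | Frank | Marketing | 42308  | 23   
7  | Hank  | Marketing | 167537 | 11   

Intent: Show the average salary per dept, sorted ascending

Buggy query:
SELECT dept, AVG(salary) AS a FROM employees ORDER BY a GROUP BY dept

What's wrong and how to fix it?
Bug: ORDER BY appears before GROUP BY; SQL clause order requires GROUP BY first

Fix: Reorder: SELECT … FROM … GROUP BY … ORDER BY …

Corrected query:
SELECT dept, AVG(salary) AS a FROM employees GROUP BY dept ORDER BY a

Result:
dept      | a       
----------+---------
Marketing | 97762.25
Support   | 148434  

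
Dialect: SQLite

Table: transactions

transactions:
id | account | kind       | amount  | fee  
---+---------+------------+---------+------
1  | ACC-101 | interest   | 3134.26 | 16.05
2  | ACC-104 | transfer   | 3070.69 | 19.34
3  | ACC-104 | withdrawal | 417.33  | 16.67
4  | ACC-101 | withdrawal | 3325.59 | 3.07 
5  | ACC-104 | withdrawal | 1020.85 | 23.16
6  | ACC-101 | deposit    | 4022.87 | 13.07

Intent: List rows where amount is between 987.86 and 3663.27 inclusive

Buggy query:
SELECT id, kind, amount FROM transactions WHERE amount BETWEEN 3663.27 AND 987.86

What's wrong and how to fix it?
Bug: The bounds are reversed; BETWEEN a AND b requires a <= b to match anything

Fix: Write BETWEEN 987.86 AND 3663.27

Corrected query:
SELECT id, kind, amount FROM transactions WHERE amount BETWEEN 987.86 AND 3663.27

Result:
id | kind       | amount 
---+------------+--------
1  | interest   | 3134.26
2  | transfer   | 3070.69
4  | withdrawal | 3325.59
5  | withdrawal | 1020.85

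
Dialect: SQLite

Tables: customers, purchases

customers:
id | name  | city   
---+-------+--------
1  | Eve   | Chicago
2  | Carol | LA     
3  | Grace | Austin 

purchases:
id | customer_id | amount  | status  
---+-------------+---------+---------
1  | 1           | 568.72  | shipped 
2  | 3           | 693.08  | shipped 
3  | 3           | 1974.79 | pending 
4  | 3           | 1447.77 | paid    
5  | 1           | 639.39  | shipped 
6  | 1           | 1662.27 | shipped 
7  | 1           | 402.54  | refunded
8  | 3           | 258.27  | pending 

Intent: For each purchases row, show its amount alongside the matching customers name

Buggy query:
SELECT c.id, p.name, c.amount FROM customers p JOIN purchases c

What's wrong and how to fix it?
Bug: Missing join condition: each purchases row is matched to all customers rows instead of just its own

Fix: Specify the join condition linking the foreign key to the parent id

Corrected query:
SELECT c.id, p.name, c.amount FROM customers p JOIN purchases c ON c.customer_id = p.id

Result:
id | name  | amount 
---+-------+--------
1  | Eve   | 568.72 
2  | Grace | 693.08 
3  | Grace | 1974.79
4  | Grace | 1447.77
5  | Eve   | 639.39 
6  | Eve   | 1662.27
7  | Eve   | 402.54 
8  | Grace | 258.27 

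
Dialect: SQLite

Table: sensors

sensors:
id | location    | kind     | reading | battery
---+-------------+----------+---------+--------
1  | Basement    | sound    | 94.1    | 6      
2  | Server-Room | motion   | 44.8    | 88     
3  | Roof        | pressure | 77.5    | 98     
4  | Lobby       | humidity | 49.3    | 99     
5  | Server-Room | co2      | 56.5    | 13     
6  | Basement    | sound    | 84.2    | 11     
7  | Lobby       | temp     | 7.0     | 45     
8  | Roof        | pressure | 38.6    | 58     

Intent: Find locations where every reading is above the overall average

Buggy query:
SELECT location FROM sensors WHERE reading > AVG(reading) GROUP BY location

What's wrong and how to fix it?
Bug: AVG() is an aggregate; it can't sit directly in WHERE

Fix: Compute the overall average in a scalar subquery and compare each group's MIN against it in HAVING

Corrected query:
SELECT location FROM sensors GROUP BY location HAVING MIN(reading) > (SELECT AVG(reading) FROM sensors)

Result:
location
--------
Basement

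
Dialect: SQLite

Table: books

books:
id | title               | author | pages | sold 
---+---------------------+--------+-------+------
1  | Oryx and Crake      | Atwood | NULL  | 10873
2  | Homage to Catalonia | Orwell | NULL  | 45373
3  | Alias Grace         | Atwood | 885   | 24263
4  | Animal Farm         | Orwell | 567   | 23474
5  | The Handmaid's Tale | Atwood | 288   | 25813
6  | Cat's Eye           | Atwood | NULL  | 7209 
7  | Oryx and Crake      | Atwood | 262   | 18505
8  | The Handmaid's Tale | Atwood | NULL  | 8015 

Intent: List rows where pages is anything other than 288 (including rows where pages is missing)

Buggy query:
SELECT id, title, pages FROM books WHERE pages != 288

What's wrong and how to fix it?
Bug: 'pages != 288' is unknown when pages is NULL, so NULL rows are silently excluded

Fix: Handle NULL separately with IS NULL alongside the inequality

Corrected query:
SELECT id, title, pages FROM books WHERE pages != 288 OR pages IS NULL

Result:
id | title               | pages
---+---------------------+------
1  | Oryx and Crake      | NULL 
2  | Homage to Catalonia | NULL 
3  | Alias Grace         | 885  
4  | Animal Farm         | 567  
6  | Cat's Eye           | NULL 
7  | Oryx and Crake      | 262  
8  | The Handmaid's Tale | NULL 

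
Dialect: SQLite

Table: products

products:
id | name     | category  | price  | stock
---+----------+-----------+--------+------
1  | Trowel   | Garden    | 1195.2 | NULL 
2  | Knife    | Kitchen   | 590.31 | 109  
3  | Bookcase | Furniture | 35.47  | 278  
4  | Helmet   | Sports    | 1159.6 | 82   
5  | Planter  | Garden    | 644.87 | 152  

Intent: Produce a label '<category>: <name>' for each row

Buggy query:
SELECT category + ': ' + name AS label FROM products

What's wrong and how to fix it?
Bug: '+' is numeric addition; on text columns SQLite converts them to 0 instead of concatenating

Fix: Replace + with || to concatenate text

Corrected query:
SELECT category || ': ' || name AS label FROM products

Result:
label              
-------------------
Garden: Trowel     
Kitchen: Knife     
Furniture: Bookcase
Sports: Helmet     
Garden: Planter    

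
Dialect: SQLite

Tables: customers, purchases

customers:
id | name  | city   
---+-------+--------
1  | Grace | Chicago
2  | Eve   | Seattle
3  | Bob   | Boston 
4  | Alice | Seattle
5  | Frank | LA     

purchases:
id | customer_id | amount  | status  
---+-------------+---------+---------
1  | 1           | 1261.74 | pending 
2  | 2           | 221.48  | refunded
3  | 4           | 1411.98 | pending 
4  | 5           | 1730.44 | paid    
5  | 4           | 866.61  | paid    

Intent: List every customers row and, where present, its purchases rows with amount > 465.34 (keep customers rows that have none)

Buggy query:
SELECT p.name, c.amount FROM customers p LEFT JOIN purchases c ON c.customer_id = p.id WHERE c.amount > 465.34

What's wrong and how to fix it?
Bug: A WHERE condition on the right-hand table after LEFT JOIN drops unmatched parents

Fix: Put 'c.amount > 465.34' in the JOIN's ON clause instead of WHERE

Corrected query:
SELECT p.name, c.amount FROM customers p LEFT JOIN purchases c ON c.customer_id = p.id AND c.amount > 465.34

Result:
name  | amount 
------+--------
Grace | 1261.74
Eve   | NULL   
Bob   | NULL   
Alice | 866.61 
Alice | 1411.98
Frank | 1730.44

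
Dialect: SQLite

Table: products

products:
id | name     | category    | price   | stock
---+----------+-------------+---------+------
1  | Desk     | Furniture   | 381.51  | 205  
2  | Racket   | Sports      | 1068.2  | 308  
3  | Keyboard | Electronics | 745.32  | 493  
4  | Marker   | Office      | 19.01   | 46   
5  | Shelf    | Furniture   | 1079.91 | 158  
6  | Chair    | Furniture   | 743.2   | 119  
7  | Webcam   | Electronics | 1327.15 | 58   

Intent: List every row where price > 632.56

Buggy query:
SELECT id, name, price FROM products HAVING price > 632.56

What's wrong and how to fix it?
Bug: This is a non-aggregate query (no GROUP BY, no aggregates), so in SQLite the HAVING clause is invalid here; a row-level condition belongs in WHERE

Fix: Use WHERE for row-level filtering

Corrected query:
SELECT id, name, price FROM products WHERE price > 632.56

Result:
id | name     | price  
---+----------+--------
2  | Racket   | 1068.2 
3  | Keyboard | 745.32 
5  | Shelf    | 1079.91
6  | Chair    | 743.2  
7  | Webcam   | 1327.15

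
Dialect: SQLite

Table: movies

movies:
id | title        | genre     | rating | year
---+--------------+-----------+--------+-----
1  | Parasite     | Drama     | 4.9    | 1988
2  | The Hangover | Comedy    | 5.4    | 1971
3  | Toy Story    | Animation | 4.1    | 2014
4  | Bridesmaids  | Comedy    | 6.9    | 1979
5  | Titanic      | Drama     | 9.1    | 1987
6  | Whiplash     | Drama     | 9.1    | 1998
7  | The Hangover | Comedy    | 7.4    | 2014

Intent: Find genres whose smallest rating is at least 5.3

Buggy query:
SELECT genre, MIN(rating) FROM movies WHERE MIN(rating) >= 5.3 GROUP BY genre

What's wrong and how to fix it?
Bug: Aggregates like MIN are computed per group after WHERE runs

Fix: Use HAVING for the per-group MIN condition

Corrected query:
SELECT genre, MIN(rating) FROM movies GROUP BY genre HAVING MIN(rating) >= 5.3

Result:
genre  | MIN(rating)
-------+------------
Comedy | 5.4        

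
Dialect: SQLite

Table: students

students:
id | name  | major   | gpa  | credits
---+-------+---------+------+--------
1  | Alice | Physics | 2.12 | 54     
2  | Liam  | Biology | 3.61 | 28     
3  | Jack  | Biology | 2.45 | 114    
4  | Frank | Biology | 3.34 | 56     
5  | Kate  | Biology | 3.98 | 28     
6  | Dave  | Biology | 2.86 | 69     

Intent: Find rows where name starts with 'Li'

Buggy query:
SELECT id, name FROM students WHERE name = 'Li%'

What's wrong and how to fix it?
Bug: '=' compares the literal string including the % character; pattern matching needs LIKE

Fix: Replace '=' with LIKE so 'Li%' is treated as a pattern

Corrected query:
SELECT id, name FROM students WHERE name LIKE 'Li%'

Result:
id | name
---+-----
2  | Liam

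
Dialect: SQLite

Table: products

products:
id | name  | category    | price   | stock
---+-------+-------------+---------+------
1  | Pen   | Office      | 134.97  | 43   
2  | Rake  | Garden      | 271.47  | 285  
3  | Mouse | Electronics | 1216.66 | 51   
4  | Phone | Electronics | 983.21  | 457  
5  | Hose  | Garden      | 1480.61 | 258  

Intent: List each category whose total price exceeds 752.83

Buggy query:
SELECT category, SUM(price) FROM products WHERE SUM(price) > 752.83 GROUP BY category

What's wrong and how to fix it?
Bug: SUM(price) is an aggregate, but WHERE filters rows before aggregation

Fix: Use HAVING (which filters groups after aggregation) instead of WHERE

Corrected query:
SELECT category, SUM(price) FROM products GROUP BY category HAVING SUM(price) > 752.83

Result:
category    | SUM(price)
------------+-----------
Electronics | 2199.87   
Garden      | 1752.08   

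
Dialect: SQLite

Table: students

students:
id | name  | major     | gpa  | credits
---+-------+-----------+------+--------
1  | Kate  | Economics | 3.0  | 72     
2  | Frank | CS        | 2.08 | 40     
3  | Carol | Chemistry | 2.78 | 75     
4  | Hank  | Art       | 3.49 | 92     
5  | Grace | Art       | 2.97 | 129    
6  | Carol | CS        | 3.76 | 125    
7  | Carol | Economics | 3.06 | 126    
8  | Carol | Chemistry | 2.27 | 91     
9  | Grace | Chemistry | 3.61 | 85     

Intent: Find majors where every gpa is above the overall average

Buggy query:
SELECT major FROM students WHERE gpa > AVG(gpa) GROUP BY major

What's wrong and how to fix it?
Bug: WHERE evaluates per row before aggregation, so AVG() is unavailable

Fix: Use a subquery for AVG and a HAVING MIN(...) filter so the condition holds for every row in the group

Corrected query:
SELECT major FROM students GROUP BY major HAVING MIN(gpa) > (SELECT AVG(gpa) FROM students)

Result:
(no rows)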